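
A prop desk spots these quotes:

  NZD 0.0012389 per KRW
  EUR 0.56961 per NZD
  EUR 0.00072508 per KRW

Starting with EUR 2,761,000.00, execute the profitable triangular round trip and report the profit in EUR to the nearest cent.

Profitable loop is EUR → NZD → KRW → EUR:
EUR 2,761,000.00 ÷ 0.56961 = NZD 4,847,176.14
NZD 4,847,176.14 ÷ 0.0012389 = KRW 3,912,483,766
KRW 3,912,483,766 × 0.00072508 = EUR 2,836,863.73
Profit = EUR 2,836,863.73 − EUR 2,761,000.00

Profit: EUR 75,863.73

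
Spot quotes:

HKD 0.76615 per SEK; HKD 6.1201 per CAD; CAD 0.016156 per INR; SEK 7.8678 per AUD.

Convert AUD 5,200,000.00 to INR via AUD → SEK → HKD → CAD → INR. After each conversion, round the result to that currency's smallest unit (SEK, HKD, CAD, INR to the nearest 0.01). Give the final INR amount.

AUD 5,200,000.00 × 7.8678 = SEK 40,912,560.00
SEK 40,912,560.00 × 0.76615 = HKD 31,345,157.84
HKD 31,345,157.84 ÷ 6.1201 = CAD 5,121,674.13
CAD 5,121,674.13 ÷ 0.016156 = INR 317,013,749.07

INR 317,013,749.07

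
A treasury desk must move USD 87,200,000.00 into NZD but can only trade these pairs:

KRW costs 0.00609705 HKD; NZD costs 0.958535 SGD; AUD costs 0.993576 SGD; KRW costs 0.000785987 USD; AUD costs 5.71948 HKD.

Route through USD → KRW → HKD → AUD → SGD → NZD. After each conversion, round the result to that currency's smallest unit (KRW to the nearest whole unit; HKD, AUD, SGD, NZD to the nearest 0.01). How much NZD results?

NZD 122,590,678.85

USD 87,200,000.00 ÷ 0.000785987 = KRW 110,943,310,767
KRW 110,943,310,767 × 0.00609705 = HKD 676,426,912.91
HKD 676,426,912.91 ÷ 5.71948 = AUD 118,267,204.87
AUD 118,267,204.87 × 0.993576 = SGD 117,507,456.35
SGD 117,507,456.35 ÷ 0.958535 = NZD 122,590,678.85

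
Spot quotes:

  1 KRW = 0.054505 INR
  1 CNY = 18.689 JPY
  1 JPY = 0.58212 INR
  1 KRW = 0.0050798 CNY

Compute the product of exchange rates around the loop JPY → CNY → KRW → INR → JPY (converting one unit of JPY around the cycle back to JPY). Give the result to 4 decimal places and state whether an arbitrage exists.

0.9863 (arbitrage exists)

Around JPY → CNY → KRW → INR → JPY: 1 ÷ 18.689 ÷ 0.0050798 × 0.054505 ÷ 0.58212 = 0.986259
Product < 1; profitable direction is JPY → INR → KRW → CNY → JPY.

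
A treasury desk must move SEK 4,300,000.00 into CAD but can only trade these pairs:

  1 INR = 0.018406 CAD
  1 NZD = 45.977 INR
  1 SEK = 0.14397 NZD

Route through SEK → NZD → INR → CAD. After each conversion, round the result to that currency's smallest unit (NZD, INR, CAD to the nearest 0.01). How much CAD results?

SEK 4,300,000.00 × 0.14397 = NZD 619,071.00
NZD 619,071.00 × 45.977 = INR 28,463,027.37
INR 28,463,027.37 × 0.018406 = CAD 523,890.48

CAD 523,890.48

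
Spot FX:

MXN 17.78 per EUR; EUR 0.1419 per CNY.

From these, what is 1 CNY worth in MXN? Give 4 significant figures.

1 CNY × 0.1419 = 0.1419 EUR
0.1419 EUR × 17.78 = 2.52298 MXN

CNY/MXN = 2.523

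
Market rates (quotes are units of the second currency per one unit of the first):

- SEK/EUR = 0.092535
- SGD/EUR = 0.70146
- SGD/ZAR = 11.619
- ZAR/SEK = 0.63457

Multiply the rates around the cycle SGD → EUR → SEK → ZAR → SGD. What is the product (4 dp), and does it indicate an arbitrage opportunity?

Around SGD → EUR → SEK → ZAR → SGD: 1 × 0.70146 ÷ 0.092535 ÷ 0.63457 ÷ 11.619 = 1.028131
Product > 1; profitable direction is SGD → EUR → SEK → ZAR → SGD.

1.0281 (arbitrage exists)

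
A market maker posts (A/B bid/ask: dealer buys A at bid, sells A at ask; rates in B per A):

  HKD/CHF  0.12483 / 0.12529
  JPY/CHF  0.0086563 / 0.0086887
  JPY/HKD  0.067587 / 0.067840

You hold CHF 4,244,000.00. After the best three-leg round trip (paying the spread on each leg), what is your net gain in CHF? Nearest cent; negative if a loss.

Best loop CHF → HKD → JPY → CHF:
CHF 4,244,000.00 ÷ 0.12529 (buy HKD at ask) = HKD 33,873,413.68
HKD 33,873,413.68 ÷ 0.067840 (buy JPY at ask) = JPY 499,313,291
JPY 499,313,291 × 0.0086563 (sell JPY at bid) = CHF 4,322,205.64

Net profit: CHF 78,205.64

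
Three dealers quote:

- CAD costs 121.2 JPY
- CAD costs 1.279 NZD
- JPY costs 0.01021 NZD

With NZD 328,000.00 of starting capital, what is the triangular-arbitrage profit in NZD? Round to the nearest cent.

Profit: NZD 11,012.75

Profitable loop is NZD → JPY → CAD → NZD:
NZD 328,000.00 ÷ 0.01021 = JPY 32,125,367
JPY 32,125,367 ÷ 121.2 = CAD 265,060.79
CAD 265,060.79 × 1.279 = NZD 339,012.75
Profit = NZD 339,012.75 − NZD 328,000.00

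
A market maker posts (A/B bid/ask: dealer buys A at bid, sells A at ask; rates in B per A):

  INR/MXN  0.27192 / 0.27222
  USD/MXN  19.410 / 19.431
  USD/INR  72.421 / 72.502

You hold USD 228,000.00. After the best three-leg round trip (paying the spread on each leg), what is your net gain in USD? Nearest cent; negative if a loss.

Best loop USD → INR → MXN → USD:
USD 228,000.00 × 72.421 (sell USD at bid) = INR 16,511,988.00
INR 16,511,988.00 × 0.27192 (sell INR at bid) = MXN 4,489,939.78
MXN 4,489,939.78 ÷ 19.431 (buy USD at ask) = USD 231,070.96

Net profit: USD 3,070.96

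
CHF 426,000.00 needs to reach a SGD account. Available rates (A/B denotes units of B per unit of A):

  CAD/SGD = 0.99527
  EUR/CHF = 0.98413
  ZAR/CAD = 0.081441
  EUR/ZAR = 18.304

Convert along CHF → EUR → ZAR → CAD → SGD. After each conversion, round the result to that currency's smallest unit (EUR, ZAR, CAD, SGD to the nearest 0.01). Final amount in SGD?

CHF 426,000.00 ÷ 0.98413 = EUR 432,869.64
EUR 432,869.64 × 18.304 = ZAR 7,923,245.89
ZAR 7,923,245.89 × 0.081441 = CAD 645,277.07
CAD 645,277.07 × 0.99527 = SGD 642,224.91

SGD 642,224.91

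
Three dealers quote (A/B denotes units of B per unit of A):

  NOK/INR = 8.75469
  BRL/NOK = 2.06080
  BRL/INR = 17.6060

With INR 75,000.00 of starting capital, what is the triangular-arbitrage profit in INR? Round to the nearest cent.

Profitable loop is INR → BRL → NOK → INR:
INR 75,000.00 ÷ 17.6060 = BRL 4,259.91
BRL 4,259.91 × 2.06080 = NOK 8,778.83
NOK 8,778.83 × 8.75469 = INR 76,855.89
Profit = INR 76,855.89 − INR 75,000.00

Profit: INR 1,855.89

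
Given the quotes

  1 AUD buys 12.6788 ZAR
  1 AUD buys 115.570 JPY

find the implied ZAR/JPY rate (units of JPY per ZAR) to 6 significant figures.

1 ZAR ÷ 12.6788 = 0.0788718 AUD
0.0788718 AUD × 115.570 = 9.11522 JPY

ZAR/JPY = 9.11522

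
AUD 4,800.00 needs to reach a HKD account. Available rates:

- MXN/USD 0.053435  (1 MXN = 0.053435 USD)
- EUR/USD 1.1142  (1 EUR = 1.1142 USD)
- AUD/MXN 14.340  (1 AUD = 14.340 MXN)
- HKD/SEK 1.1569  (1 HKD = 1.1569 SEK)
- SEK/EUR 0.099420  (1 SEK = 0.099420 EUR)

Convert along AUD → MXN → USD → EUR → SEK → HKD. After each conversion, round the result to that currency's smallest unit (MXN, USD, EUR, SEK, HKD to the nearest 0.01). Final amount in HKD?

AUD 4,800.00 × 14.340 = MXN 68,832.00
MXN 68,832.00 × 0.053435 = USD 3,678.04
USD 3,678.04 ÷ 1.1142 = EUR 3,301.06
EUR 3,301.06 ÷ 0.099420 = SEK 33,203.18
SEK 33,203.18 ÷ 1.1569 = HKD 28,700.13

HKD 28,700.13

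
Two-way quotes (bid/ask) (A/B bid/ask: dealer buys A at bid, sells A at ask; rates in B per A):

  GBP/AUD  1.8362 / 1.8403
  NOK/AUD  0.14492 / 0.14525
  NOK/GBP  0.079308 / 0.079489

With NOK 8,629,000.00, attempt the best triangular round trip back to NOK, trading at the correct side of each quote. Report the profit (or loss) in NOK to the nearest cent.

Net profit: NOK 22,298.74

Best loop NOK → GBP → AUD → NOK:
NOK 8,629,000.00 × 0.079308 (sell NOK at bid) = GBP 684,348.73
GBP 684,348.73 × 1.8362 (sell GBP at bid) = AUD 1,256,601.14
AUD 1,256,601.14 ÷ 0.14525 (buy NOK at ask) = NOK 8,651,298.74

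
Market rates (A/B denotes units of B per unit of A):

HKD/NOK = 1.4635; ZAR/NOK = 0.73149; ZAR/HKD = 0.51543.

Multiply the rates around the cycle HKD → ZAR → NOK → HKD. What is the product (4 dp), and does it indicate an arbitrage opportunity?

Around HKD → ZAR → NOK → HKD: 1 ÷ 0.51543 × 0.73149 ÷ 1.4635 = 0.969719
Product < 1; profitable direction is HKD → NOK → ZAR → HKD.

0.9697 (arbitrage exists)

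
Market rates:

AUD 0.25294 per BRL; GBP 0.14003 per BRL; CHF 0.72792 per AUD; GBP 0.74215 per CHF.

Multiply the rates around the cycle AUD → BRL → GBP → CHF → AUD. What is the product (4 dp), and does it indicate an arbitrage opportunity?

Around AUD → BRL → GBP → CHF → AUD: 1 ÷ 0.25294 × 0.14003 ÷ 0.74215 ÷ 0.72792 = 1.024774
Product > 1; profitable direction is AUD → BRL → GBP → CHF → AUD.

1.0248 (arbitrage exists)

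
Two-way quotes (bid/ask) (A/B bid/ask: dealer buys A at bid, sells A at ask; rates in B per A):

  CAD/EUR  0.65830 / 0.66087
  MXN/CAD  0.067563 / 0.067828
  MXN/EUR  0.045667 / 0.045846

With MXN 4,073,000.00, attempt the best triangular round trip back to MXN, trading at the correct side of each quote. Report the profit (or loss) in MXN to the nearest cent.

Best loop MXN → EUR → CAD → MXN:
MXN 4,073,000.00 × 0.045667 (sell MXN at bid) = EUR 186,001.69
EUR 186,001.69 ÷ 0.66087 (buy CAD at ask) = CAD 281,449.74
CAD 281,449.74 ÷ 0.067828 (buy MXN at ask) = MXN 4,149,462.49

Net profit: MXN 76,462.49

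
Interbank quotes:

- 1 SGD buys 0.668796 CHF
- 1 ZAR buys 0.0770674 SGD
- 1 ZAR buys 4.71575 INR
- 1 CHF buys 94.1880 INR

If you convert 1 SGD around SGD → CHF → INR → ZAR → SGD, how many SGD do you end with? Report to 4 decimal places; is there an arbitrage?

Around SGD → CHF → INR → ZAR → SGD: 1 × 0.668796 × 94.1880 ÷ 4.71575 × 0.0770674 = 1.029459
Product > 1; profitable direction is SGD → CHF → INR → ZAR → SGD.

1.0295 (arbitrage exists)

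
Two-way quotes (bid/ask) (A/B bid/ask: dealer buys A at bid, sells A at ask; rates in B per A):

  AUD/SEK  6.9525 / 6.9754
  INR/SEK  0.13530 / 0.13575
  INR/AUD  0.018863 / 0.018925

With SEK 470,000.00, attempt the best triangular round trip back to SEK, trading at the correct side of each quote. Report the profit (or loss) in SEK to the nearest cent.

Best loop SEK → AUD → INR → SEK:
SEK 470,000.00 ÷ 6.9754 (buy AUD at ask) = AUD 67,379.65
AUD 67,379.65 ÷ 0.018925 (buy INR at ask) = INR 3,560,351.31
INR 3,560,351.31 × 0.13530 (sell INR at bid) = SEK 481,715.53

Net profit: SEK 11,715.53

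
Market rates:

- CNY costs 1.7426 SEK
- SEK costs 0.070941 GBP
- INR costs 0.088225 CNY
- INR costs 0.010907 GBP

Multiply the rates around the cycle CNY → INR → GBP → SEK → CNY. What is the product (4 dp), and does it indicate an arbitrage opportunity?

1.0000 (no arbitrage)

Around CNY → INR → GBP → SEK → CNY: 1 ÷ 0.088225 × 0.010907 ÷ 0.070941 ÷ 1.7426 = 1.000043
Product ≈ 1 (deviation 0.004%, within rounding noise).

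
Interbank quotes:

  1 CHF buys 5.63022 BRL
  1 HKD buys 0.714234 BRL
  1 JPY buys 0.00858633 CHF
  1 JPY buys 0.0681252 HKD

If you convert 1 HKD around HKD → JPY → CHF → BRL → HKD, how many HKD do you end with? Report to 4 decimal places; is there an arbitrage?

Around HKD → JPY → CHF → BRL → HKD: 1 ÷ 0.0681252 × 0.00858633 × 5.63022 ÷ 0.714234 = 0.993538
Product < 1; profitable direction is HKD → BRL → CHF → JPY → HKD.

0.9935 (arbitrage exists)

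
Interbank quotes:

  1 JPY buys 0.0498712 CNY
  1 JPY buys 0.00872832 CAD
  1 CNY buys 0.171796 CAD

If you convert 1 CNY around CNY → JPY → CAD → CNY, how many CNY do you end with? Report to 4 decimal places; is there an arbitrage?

Around CNY → JPY → CAD → CNY: 1 ÷ 0.0498712 × 0.00872832 ÷ 0.171796 = 1.018750
Product > 1; profitable direction is CNY → JPY → CAD → CNY.

1.0188 (arbitrage exists)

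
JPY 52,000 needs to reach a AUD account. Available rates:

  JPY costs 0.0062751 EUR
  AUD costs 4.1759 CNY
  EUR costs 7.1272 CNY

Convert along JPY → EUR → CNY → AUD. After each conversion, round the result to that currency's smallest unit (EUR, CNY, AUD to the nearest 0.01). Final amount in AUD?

AUD 556.93

JPY 52,000 × 0.0062751 = EUR 326.31
EUR 326.31 × 7.1272 = CNY 2,325.68
CNY 2,325.68 ÷ 4.1759 = AUD 556.93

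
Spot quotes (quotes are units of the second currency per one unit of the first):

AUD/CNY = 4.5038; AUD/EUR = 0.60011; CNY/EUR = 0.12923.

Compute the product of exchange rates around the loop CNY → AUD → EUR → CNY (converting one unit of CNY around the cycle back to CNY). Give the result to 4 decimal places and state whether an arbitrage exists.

1.0311 (arbitrage exists)

Around CNY → AUD → EUR → CNY: 1 ÷ 4.5038 × 0.60011 ÷ 0.12923 = 1.031071
Product > 1; profitable direction is CNY → AUD → EUR → CNY.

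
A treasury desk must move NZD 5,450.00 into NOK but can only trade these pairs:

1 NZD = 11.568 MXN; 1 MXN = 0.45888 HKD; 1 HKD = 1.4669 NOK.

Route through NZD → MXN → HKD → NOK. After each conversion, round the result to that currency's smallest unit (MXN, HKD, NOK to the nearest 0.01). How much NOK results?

NOK 42,437.95

NZD 5,450.00 × 11.568 = MXN 63,045.60
MXN 63,045.60 × 0.45888 = HKD 28,930.36
HKD 28,930.36 × 1.4669 = NOK 42,437.95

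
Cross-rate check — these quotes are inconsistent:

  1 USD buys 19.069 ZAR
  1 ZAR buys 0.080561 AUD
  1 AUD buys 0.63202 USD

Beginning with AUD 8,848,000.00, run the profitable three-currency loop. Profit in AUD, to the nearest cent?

Profitable loop is AUD → ZAR → USD → AUD:
AUD 8,848,000.00 ÷ 0.080561 = ZAR 109,829,818.40
ZAR 109,829,818.40 ÷ 19.069 = USD 5,759,600.31
USD 5,759,600.31 ÷ 0.63202 = AUD 9,113,003.25
Profit = AUD 9,113,003.25 − AUD 8,848,000.00

Profit: AUD 265,003.25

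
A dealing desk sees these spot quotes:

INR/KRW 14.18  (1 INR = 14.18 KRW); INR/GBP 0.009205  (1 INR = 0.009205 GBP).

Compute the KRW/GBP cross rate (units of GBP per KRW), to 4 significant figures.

KRW/GBP = 0.0006492

1 KRW ÷ 14.18 = 0.0705219 INR
0.0705219 INR × 0.009205 = 0.000649154 GBP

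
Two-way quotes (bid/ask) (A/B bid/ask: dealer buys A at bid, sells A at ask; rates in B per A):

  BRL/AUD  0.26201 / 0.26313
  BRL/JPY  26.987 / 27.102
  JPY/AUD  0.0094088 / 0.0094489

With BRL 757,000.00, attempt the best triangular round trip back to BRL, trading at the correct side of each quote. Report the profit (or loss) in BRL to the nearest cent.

Net profit: BRL 17,517.35

Best loop BRL → AUD → JPY → BRL:
BRL 757,000.00 × 0.26201 (sell BRL at bid) = AUD 198,341.57
AUD 198,341.57 ÷ 0.0094489 (buy JPY at ask) = JPY 20,990,969
JPY 20,990,969 ÷ 27.102 (buy BRL at ask) = BRL 774,517.35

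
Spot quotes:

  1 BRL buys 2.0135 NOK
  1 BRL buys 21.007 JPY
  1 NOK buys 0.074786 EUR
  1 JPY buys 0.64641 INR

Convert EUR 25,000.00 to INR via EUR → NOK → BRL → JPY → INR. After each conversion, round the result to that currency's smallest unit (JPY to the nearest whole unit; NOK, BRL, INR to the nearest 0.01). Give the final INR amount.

INR 2,254,447.96

EUR 25,000.00 ÷ 0.074786 = NOK 334,287.17
NOK 334,287.17 ÷ 2.0135 = BRL 166,022.93
BRL 166,022.93 × 21.007 = JPY 3,487,644
JPY 3,487,644 × 0.64641 = INR 2,254,447.96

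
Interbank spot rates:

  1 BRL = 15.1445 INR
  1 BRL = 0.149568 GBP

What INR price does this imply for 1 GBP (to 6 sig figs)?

1 GBP ÷ 0.149568 = 6.68592 BRL
6.68592 BRL × 15.1445 = 101.255 INR

GBP/INR = 101.255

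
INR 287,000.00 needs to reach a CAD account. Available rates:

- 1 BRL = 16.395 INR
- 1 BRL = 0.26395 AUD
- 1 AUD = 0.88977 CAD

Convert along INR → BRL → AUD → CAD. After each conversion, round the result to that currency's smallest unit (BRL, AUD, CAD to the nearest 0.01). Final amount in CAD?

INR 287,000.00 ÷ 16.395 = BRL 17,505.34
BRL 17,505.34 × 0.26395 = AUD 4,620.53
AUD 4,620.53 × 0.88977 = CAD 4,111.21

CAD 4,111.21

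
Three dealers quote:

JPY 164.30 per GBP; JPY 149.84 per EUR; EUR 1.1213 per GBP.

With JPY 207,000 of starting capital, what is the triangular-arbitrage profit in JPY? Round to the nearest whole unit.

Profitable loop is JPY → GBP → EUR → JPY:
JPY 207,000 ÷ 164.30 = GBP 1,259.89
GBP 1,259.89 × 1.1213 = EUR 1,412.72
EUR 1,412.72 × 149.84 = JPY 211,681
Profit = JPY 211,681 − JPY 207,000

Profit: JPY 4,681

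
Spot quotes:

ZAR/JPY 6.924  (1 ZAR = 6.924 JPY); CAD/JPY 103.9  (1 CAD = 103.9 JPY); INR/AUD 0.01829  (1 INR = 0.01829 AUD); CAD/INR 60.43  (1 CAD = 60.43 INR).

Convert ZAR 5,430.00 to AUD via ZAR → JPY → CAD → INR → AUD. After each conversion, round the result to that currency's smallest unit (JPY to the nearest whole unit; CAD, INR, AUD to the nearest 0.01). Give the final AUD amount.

AUD 399.95

ZAR 5,430.00 × 6.924 = JPY 37,597
JPY 37,597 ÷ 103.9 = CAD 361.86
CAD 361.86 × 60.43 = INR 21,867.20
INR 21,867.20 × 0.01829 = AUD 399.95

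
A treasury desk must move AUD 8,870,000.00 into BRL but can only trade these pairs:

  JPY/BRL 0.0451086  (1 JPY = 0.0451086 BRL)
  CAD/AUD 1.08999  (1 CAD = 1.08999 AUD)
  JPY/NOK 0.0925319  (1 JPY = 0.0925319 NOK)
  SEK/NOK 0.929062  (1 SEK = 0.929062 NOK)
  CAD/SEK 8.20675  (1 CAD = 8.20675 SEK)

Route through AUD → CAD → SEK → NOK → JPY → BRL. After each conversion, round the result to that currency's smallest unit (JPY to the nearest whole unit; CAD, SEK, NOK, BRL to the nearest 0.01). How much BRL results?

AUD 8,870,000.00 ÷ 1.08999 = CAD 8,137,689.34
CAD 8,137,689.34 × 8.20675 = SEK 66,783,981.99
SEK 66,783,981.99 × 0.929062 = NOK 62,046,459.88
NOK 62,046,459.88 ÷ 0.0925319 = JPY 670,541,293
JPY 670,541,293 × 0.0451086 = BRL 30,247,178.97

BRL 30,247,178.97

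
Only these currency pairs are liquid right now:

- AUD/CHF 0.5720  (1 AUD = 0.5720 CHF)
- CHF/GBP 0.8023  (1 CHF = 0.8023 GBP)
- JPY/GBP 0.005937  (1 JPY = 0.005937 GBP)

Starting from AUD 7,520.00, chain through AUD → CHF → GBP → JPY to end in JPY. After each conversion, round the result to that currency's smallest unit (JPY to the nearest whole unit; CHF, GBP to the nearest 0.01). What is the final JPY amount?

AUD 7,520.00 × 0.5720 = CHF 4,301.44
CHF 4,301.44 × 0.8023 = GBP 3,451.05
GBP 3,451.05 ÷ 0.005937 = JPY 581,278

JPY 581,278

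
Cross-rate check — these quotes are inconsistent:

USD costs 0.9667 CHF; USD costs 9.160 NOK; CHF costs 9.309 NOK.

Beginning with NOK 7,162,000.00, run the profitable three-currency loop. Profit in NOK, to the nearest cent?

Profitable loop is NOK → CHF → USD → NOK:
NOK 7,162,000.00 ÷ 9.309 = CHF 769,362.98
CHF 769,362.98 ÷ 0.9667 = USD 795,865.30
USD 795,865.30 × 9.160 = NOK 7,290,126.12
Profit = NOK 7,290,126.12 − NOK 7,162,000.00

Profit: NOK 128,126.12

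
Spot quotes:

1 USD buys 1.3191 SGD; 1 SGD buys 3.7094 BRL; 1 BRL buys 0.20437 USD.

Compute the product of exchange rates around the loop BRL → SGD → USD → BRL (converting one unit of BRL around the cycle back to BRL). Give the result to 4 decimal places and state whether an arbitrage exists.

1.0000 (no arbitrage)

Around BRL → SGD → USD → BRL: 1 ÷ 3.7094 ÷ 1.3191 ÷ 0.20437 = 1.000003
Product ≈ 1 (deviation 0.000%, within rounding noise).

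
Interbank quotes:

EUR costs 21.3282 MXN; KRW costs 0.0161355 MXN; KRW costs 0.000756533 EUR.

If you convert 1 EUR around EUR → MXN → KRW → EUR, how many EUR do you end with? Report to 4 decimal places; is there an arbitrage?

Around EUR → MXN → KRW → EUR: 1 × 21.3282 ÷ 0.0161355 × 0.000756533 = 0.999999
Product ≈ 1 (deviation 0.000%, within rounding noise).

1.0000 (no arbitrage)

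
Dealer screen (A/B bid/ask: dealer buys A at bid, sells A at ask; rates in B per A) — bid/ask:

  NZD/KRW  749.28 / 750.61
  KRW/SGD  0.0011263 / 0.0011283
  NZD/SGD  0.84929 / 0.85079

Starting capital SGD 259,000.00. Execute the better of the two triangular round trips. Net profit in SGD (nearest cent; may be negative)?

Net profit: SGD 726.85

Best loop SGD → KRW → NZD → SGD:
SGD 259,000.00 ÷ 0.0011283 (buy KRW at ask) = KRW 229,548,879
KRW 229,548,879 ÷ 750.61 (buy NZD at ask) = NZD 305,816.44
NZD 305,816.44 × 0.84929 (sell NZD at bid) = SGD 259,726.85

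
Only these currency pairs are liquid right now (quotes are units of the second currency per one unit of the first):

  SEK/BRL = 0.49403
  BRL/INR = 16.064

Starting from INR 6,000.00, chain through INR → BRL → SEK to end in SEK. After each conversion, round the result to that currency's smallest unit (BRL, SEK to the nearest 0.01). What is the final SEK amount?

SEK 756.05

INR 6,000.00 ÷ 16.064 = BRL 373.51
BRL 373.51 ÷ 0.49403 = SEK 756.05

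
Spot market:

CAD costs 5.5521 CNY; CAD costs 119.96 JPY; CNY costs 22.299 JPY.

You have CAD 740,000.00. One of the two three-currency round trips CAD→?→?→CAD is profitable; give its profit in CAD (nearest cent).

Profit: CAD 23,726.62

Profitable loop is CAD → CNY → JPY → CAD:
CAD 740,000.00 × 5.5521 = CNY 4,108,554.00
CNY 4,108,554.00 × 22.299 = JPY 91,616,646
JPY 91,616,646 ÷ 119.96 = CAD 763,726.62
Profit = CAD 763,726.62 − CAD 740,000.00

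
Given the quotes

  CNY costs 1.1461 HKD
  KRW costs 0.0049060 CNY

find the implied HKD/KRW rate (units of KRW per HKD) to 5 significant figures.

1 HKD ÷ 1.1461 = 0.872524 CNY
0.872524 CNY ÷ 0.0049060 = 177.848 KRW

HKD/KRW = 177.85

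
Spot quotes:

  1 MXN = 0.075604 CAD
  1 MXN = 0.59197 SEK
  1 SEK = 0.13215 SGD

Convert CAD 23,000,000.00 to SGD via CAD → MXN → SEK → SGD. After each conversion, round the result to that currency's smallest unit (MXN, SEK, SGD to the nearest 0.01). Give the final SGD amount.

CAD 23,000,000.00 ÷ 0.075604 = MXN 304,216,708.11
MXN 304,216,708.11 × 0.59197 = SEK 180,087,164.70
SEK 180,087,164.70 × 0.13215 = SGD 23,798,518.82

SGD 23,798,518.82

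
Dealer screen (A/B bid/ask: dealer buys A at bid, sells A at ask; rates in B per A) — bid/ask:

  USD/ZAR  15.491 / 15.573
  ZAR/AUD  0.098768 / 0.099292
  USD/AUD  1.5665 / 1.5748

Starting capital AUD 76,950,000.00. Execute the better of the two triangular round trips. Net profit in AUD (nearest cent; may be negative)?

Best loop AUD → ZAR → USD → AUD:
AUD 76,950,000.00 ÷ 0.099292 (buy ZAR at ask) = ZAR 774,986,907.30
ZAR 774,986,907.30 ÷ 15.573 (buy USD at ask) = USD 49,764,779.25
USD 49,764,779.25 × 1.5665 (sell USD at bid) = AUD 77,956,526.70

Net profit: AUD 1,006,526.70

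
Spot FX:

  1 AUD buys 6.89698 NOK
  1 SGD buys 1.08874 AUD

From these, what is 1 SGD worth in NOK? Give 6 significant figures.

1 SGD × 1.08874 = 1.08874 AUD
1.08874 AUD × 6.89698 = 7.50902 NOK

SGD/NOK = 7.50902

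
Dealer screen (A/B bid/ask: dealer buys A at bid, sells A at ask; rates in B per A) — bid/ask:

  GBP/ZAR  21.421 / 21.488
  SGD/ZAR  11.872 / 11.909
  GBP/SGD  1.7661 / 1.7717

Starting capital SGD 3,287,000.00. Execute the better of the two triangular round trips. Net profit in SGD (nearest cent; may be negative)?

Best loop SGD → GBP → ZAR → SGD:
SGD 3,287,000.00 ÷ 1.7717 (buy GBP at ask) = GBP 1,855,280.24
GBP 1,855,280.24 × 21.421 (sell GBP at bid) = ZAR 39,741,958.01
ZAR 39,741,958.01 ÷ 11.909 (buy SGD at ask) = SGD 3,337,136.45

Net profit: SGD 50,136.45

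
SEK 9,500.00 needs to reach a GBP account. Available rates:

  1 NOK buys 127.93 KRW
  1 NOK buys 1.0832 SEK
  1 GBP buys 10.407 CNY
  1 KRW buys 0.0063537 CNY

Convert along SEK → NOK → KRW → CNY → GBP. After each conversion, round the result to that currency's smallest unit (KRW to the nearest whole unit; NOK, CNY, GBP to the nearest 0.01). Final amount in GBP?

SEK 9,500.00 ÷ 1.0832 = NOK 8,770.31
NOK 8,770.31 × 127.93 = KRW 1,121,986
KRW 1,121,986 × 0.0063537 = CNY 7,128.76
CNY 7,128.76 ÷ 10.407 = GBP 685.00

GBP 685.00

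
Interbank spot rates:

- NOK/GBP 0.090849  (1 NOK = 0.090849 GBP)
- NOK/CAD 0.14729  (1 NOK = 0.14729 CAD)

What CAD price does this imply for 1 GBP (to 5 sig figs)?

1 GBP ÷ 0.090849 = 11.0073 NOK
11.0073 NOK × 0.14729 = 1.62126 CAD

GBP/CAD = 1.6213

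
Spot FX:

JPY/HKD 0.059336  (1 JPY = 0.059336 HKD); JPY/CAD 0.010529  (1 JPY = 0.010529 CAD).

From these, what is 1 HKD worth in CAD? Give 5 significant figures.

1 HKD ÷ 0.059336 = 16.8532 JPY
16.8532 JPY × 0.010529 = 0.177447 CAD

HKD/CAD = 0.17745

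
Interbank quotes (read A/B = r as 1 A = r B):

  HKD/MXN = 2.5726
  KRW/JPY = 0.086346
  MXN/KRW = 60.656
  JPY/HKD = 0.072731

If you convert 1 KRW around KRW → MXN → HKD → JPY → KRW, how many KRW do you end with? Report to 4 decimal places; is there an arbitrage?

Around KRW → MXN → HKD → JPY → KRW: 1 ÷ 60.656 ÷ 2.5726 ÷ 0.072731 ÷ 0.086346 = 1.020451
Product > 1; profitable direction is KRW → MXN → HKD → JPY → KRW.

1.0205 (arbitrage exists)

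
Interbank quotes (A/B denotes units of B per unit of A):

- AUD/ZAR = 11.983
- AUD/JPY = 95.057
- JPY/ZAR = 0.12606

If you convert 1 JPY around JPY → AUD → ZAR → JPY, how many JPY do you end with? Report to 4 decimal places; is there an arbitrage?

1.0000 (no arbitrage)

Around JPY → AUD → ZAR → JPY: 1 ÷ 95.057 × 11.983 ÷ 0.12606 = 1.000010
Product ≈ 1 (deviation 0.001%, within rounding noise).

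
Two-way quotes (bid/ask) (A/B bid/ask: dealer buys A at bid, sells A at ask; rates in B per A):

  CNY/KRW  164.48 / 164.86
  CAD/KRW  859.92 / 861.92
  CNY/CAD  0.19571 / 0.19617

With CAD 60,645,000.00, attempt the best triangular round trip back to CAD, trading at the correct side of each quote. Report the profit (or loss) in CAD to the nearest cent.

Best loop CAD → KRW → CNY → CAD:
CAD 60,645,000.00 × 859.92 (sell CAD at bid) = KRW 52,149,848,400
KRW 52,149,848,400 ÷ 164.86 (buy CNY at ask) = CNY 316,328,086.86
CNY 316,328,086.86 × 0.19571 (sell CNY at bid) = CAD 61,908,569.88

Net profit: CAD 1,263,569.88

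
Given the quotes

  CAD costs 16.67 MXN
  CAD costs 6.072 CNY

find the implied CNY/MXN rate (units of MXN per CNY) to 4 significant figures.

CNY/MXN = 2.745

1 CNY ÷ 6.072 = 0.16469 CAD
0.16469 CAD × 16.67 = 2.74539 MXN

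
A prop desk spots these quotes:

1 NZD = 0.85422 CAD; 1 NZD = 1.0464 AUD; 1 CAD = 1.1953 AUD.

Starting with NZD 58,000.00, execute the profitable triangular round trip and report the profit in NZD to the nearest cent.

Profitable loop is NZD → AUD → CAD → NZD:
NZD 58,000.00 × 1.0464 = AUD 60,691.20
AUD 60,691.20 ÷ 1.1953 = CAD 50,774.87
CAD 50,774.87 ÷ 0.85422 = NZD 59,440.04
Profit = NZD 59,440.04 − NZD 58,000.00

Profit: NZD 1,440.04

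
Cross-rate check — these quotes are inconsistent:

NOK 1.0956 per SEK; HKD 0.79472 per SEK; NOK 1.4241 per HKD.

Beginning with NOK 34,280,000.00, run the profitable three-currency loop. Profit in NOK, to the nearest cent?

Profitable loop is NOK → SEK → HKD → NOK:
NOK 34,280,000.00 ÷ 1.0956 = SEK 31,288,791.53
SEK 31,288,791.53 × 0.79472 = HKD 24,865,828.40
HKD 24,865,828.40 × 1.4241 = NOK 35,411,426.23
Profit = NOK 35,411,426.23 − NOK 34,280,000.00

Profit: NOK 1,131,426.23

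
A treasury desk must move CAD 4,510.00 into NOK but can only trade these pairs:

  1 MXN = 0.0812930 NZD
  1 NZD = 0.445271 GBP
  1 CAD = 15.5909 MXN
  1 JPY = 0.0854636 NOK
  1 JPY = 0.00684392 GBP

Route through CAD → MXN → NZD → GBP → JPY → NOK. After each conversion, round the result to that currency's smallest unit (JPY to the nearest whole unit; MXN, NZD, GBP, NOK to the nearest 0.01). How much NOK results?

NOK 31,783.49

CAD 4,510.00 × 15.5909 = MXN 70,314.96
MXN 70,314.96 × 0.0812930 = NZD 5,716.11
NZD 5,716.11 × 0.445271 = GBP 2,545.22
GBP 2,545.22 ÷ 0.00684392 = JPY 371,895
JPY 371,895 × 0.0854636 = NOK 31,783.49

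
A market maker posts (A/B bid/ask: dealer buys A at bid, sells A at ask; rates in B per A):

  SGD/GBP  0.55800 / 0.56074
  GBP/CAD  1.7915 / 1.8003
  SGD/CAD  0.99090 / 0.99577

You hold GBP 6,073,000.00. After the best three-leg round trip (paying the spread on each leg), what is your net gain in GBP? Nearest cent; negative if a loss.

Net profit: GBP 23,706.03

Best loop GBP → CAD → SGD → GBP:
GBP 6,073,000.00 × 1.7915 (sell GBP at bid) = CAD 10,879,779.50
CAD 10,879,779.50 ÷ 0.99577 (buy SGD at ask) = SGD 10,925,996.47
SGD 10,925,996.47 × 0.55800 (sell SGD at bid) = GBP 6,096,706.03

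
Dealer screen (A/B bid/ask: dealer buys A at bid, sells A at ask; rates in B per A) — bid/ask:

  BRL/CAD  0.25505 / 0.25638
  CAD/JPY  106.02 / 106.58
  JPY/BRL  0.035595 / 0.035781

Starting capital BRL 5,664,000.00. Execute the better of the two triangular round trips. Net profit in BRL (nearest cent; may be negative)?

Best loop BRL → JPY → CAD → BRL:
BRL 5,664,000.00 ÷ 0.035781 (buy JPY at ask) = JPY 158,296,303
JPY 158,296,303 ÷ 106.58 (buy CAD at ask) = CAD 1,485,234.59
CAD 1,485,234.59 ÷ 0.25638 (buy BRL at ask) = BRL 5,793,098.48

Net profit: BRL 129,098.48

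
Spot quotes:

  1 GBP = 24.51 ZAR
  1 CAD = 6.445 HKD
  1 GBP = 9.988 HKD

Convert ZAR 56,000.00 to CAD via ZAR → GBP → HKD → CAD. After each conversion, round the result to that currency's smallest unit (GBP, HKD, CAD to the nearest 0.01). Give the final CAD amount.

CAD 3,540.79

ZAR 56,000.00 ÷ 24.51 = GBP 2,284.78
GBP 2,284.78 × 9.988 = HKD 22,820.38
HKD 22,820.38 ÷ 6.445 = CAD 3,540.79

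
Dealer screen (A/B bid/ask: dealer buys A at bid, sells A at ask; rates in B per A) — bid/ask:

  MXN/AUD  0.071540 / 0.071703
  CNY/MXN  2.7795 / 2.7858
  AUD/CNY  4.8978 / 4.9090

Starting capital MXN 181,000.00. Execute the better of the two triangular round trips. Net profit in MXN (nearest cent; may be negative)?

Best loop MXN → CNY → AUD → MXN:
MXN 181,000.00 ÷ 2.7858 (buy CNY at ask) = CNY 64,972.36
CNY 64,972.36 ÷ 4.9090 (buy AUD at ask) = AUD 13,235.36
AUD 13,235.36 ÷ 0.071703 (buy MXN at ask) = MXN 184,585.80

Net profit: MXN 3,585.80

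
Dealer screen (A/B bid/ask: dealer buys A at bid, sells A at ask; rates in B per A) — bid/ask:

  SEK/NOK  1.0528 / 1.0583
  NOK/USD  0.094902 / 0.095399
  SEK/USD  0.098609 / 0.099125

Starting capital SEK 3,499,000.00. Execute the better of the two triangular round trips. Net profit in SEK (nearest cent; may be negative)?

Net profit: SEK 27,809.35

Best loop SEK → NOK → USD → SEK:
SEK 3,499,000.00 × 1.0528 (sell SEK at bid) = NOK 3,683,747.20
NOK 3,683,747.20 × 0.094902 (sell NOK at bid) = USD 349,594.98
USD 349,594.98 ÷ 0.099125 (buy SEK at ask) = SEK 3,526,809.35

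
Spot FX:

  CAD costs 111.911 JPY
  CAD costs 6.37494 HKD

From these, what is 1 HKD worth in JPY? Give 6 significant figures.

HKD/JPY = 17.5548

1 HKD ÷ 6.37494 = 0.156864 CAD
0.156864 CAD × 111.911 = 17.5548 JPY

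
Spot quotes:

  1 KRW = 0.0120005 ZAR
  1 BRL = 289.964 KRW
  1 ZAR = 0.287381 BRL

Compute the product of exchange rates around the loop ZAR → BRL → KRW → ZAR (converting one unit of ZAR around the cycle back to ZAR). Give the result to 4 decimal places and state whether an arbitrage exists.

1.0000 (no arbitrage)

Around ZAR → BRL → KRW → ZAR: 1 × 0.287381 × 289.964 × 0.0120005 = 1.000003
Product ≈ 1 (deviation 0.000%, within rounding noise).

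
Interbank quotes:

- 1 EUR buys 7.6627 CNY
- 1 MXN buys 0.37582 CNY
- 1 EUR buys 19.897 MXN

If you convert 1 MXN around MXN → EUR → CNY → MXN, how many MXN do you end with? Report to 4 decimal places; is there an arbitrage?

Around MXN → EUR → CNY → MXN: 1 ÷ 19.897 × 7.6627 ÷ 0.37582 = 1.024742
Product > 1; profitable direction is MXN → EUR → CNY → MXN.

1.0247 (arbitrage exists)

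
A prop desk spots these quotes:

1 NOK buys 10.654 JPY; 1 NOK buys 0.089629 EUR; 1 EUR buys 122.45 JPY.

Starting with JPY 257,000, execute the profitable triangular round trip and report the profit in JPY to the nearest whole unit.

Profitable loop is JPY → NOK → EUR → JPY:
JPY 257,000 ÷ 10.654 = NOK 24,122.40
NOK 24,122.40 × 0.089629 = EUR 2,162.07
EUR 2,162.07 × 122.45 = JPY 264,745
Profit = JPY 264,745 − JPY 257,000

Profit: JPY 7,745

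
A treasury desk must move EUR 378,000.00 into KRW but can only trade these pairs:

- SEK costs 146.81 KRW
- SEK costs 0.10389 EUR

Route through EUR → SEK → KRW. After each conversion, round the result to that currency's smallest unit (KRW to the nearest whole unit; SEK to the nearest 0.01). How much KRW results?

EUR 378,000.00 ÷ 0.10389 = SEK 3,638,463.76
SEK 3,638,463.76 × 146.81 = KRW 534,162,865

KRW 534,162,865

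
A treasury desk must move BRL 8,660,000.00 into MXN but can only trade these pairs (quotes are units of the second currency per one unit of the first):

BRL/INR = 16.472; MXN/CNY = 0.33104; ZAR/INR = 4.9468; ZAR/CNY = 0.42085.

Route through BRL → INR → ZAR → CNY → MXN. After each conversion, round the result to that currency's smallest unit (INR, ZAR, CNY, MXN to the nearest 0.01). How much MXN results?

BRL 8,660,000.00 × 16.472 = INR 142,647,520.00
INR 142,647,520.00 ÷ 4.9468 = ZAR 28,836,322.47
ZAR 28,836,322.47 × 0.42085 = CNY 12,135,766.31
CNY 12,135,766.31 ÷ 0.33104 = MXN 36,659,516.40

MXN 36,659,516.40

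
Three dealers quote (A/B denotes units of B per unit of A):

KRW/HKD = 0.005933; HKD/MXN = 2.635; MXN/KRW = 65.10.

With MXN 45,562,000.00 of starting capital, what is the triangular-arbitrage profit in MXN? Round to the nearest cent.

Profit: MXN 808,175.13

Profitable loop is MXN → KRW → HKD → MXN:
MXN 45,562,000.00 × 65.10 = KRW 2,966,086,200
KRW 2,966,086,200 × 0.005933 = HKD 17,597,789.42
HKD 17,597,789.42 × 2.635 = MXN 46,370,175.13
Profit = MXN 46,370,175.13 − MXN 45,562,000.00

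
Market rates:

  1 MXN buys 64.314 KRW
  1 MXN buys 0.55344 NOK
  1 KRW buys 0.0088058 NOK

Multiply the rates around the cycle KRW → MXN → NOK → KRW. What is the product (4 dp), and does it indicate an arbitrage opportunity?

Around KRW → MXN → NOK → KRW: 1 ÷ 64.314 × 0.55344 ÷ 0.0088058 = 0.977229
Product < 1; profitable direction is KRW → NOK → MXN → KRW.

0.9772 (arbitrage exists)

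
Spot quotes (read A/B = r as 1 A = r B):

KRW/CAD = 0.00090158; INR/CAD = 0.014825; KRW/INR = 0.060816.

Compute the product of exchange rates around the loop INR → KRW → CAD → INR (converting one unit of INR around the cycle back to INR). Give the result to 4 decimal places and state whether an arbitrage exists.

Around INR → KRW → CAD → INR: 1 ÷ 0.060816 × 0.00090158 ÷ 0.014825 = 0.999981
Product ≈ 1 (deviation 0.002%, within rounding noise).

1.0000 (no arbitrage)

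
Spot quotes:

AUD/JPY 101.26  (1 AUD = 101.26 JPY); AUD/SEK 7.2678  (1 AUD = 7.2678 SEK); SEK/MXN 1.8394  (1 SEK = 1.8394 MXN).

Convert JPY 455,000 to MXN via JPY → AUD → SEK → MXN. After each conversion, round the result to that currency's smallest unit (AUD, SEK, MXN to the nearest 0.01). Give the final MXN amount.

JPY 455,000 ÷ 101.26 = AUD 4,493.38
AUD 4,493.38 × 7.2678 = SEK 32,656.99
SEK 32,656.99 × 1.8394 = MXN 60,069.27

MXN 60,069.27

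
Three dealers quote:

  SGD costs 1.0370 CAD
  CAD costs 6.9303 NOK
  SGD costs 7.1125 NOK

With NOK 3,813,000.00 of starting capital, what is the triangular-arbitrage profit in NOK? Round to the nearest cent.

Profitable loop is NOK → SGD → CAD → NOK:
NOK 3,813,000.00 ÷ 7.1125 = SGD 536,098.42
SGD 536,098.42 × 1.0370 = CAD 555,934.06
CAD 555,934.06 × 6.9303 = NOK 3,852,789.81
Profit = NOK 3,852,789.81 − NOK 3,813,000.00

Profit: NOK 39,789.81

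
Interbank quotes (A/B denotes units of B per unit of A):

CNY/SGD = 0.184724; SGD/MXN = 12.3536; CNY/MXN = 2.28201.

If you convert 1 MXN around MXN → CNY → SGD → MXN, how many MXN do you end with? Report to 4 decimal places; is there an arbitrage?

Around MXN → CNY → SGD → MXN: 1 ÷ 2.28201 × 0.184724 × 12.3536 = 0.999998
Product ≈ 1 (deviation 0.000%, within rounding noise).

1.0000 (no arbitrage)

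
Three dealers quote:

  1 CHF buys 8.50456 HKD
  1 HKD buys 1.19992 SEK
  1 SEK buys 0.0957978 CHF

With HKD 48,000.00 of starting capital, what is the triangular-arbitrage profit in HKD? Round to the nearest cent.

Profitable loop is HKD → CHF → SEK → HKD:
HKD 48,000.00 ÷ 8.50456 = CHF 5,644.03
CHF 5,644.03 ÷ 0.0957978 = SEK 58,916.08
SEK 58,916.08 ÷ 1.19992 = HKD 49,100.01
Profit = HKD 49,100.01 − HKD 48,000.00

Profit: HKD 1,100.01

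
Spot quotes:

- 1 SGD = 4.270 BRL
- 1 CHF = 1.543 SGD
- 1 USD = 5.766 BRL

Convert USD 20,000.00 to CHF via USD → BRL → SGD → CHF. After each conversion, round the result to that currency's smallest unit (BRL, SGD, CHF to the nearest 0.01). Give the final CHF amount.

CHF 17,502.94

USD 20,000.00 × 5.766 = BRL 115,320.00
BRL 115,320.00 ÷ 4.270 = SGD 27,007.03
SGD 27,007.03 ÷ 1.543 = CHF 17,502.94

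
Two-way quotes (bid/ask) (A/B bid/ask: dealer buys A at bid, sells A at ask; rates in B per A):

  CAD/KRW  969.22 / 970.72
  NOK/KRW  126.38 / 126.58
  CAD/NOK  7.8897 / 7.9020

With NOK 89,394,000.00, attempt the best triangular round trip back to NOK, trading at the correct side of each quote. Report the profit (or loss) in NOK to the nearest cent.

Best loop NOK → KRW → CAD → NOK:
NOK 89,394,000.00 × 126.38 (sell NOK at bid) = KRW 11,297,613,720
KRW 11,297,613,720 ÷ 970.72 (buy CAD at ask) = CAD 11,638,385.65
CAD 11,638,385.65 × 7.8897 (sell CAD at bid) = NOK 91,823,371.28

Net profit: NOK 2,429,371.28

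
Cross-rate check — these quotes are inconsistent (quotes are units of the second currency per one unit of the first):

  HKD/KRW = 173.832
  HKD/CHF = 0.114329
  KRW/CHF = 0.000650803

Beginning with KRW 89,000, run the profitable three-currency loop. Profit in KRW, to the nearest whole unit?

Profitable loop is KRW → HKD → CHF → KRW:
KRW 89,000 ÷ 173.832 = HKD 511.99
HKD 511.99 × 0.114329 = CHF 58.54
CHF 58.54 ÷ 0.000650803 = KRW 89,943
Profit = KRW 89,943 − KRW 89,000

Profit: KRW 943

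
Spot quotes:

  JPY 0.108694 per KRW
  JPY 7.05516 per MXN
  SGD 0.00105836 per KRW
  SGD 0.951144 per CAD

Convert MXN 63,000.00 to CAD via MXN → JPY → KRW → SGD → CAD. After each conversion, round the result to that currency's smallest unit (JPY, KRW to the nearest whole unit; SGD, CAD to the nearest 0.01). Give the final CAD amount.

CAD 4,550.18

MXN 63,000.00 × 7.05516 = JPY 444,475
JPY 444,475 ÷ 0.108694 = KRW 4,089,232
KRW 4,089,232 × 0.00105836 = SGD 4,327.88
SGD 4,327.88 ÷ 0.951144 = CAD 4,550.18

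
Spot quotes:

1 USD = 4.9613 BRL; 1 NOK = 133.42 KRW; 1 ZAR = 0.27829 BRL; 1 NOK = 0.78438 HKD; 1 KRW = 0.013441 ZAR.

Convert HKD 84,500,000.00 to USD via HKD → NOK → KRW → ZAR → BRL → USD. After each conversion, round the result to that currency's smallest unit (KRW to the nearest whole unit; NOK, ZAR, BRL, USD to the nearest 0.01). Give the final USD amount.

HKD 84,500,000.00 ÷ 0.78438 = NOK 107,728,396.95
NOK 107,728,396.95 × 133.42 = KRW 14,373,122,721
KRW 14,373,122,721 × 0.013441 = ZAR 193,189,142.49
ZAR 193,189,142.49 × 0.27829 = BRL 53,762,606.46
BRL 53,762,606.46 ÷ 4.9613 = USD 10,836,394.99

USD 10,836,394.99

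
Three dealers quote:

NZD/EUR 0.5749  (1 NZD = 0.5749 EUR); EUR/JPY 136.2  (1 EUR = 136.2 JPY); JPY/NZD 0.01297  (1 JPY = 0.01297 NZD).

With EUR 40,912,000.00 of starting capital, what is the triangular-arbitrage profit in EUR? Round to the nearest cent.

Profitable loop is EUR → JPY → NZD → EUR:
EUR 40,912,000.00 × 136.2 = JPY 5,572,214,400
JPY 5,572,214,400 × 0.01297 = NZD 72,271,620.77
NZD 72,271,620.77 × 0.5749 = EUR 41,548,954.78
Profit = EUR 41,548,954.78 − EUR 40,912,000.00

Profit: EUR 636,954.78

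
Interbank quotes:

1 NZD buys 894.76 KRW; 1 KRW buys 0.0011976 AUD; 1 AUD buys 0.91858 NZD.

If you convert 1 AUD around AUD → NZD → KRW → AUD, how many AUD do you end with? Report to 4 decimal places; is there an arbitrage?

0.9843 (arbitrage exists)

Around AUD → NZD → KRW → AUD: 1 × 0.91858 × 894.76 × 0.0011976 = 0.984318
Product < 1; profitable direction is AUD → KRW → NZD → AUD.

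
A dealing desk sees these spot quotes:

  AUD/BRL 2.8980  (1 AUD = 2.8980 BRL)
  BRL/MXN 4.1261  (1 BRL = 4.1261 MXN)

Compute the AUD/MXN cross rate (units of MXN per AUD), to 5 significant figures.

1 AUD × 2.8980 = 2.898 BRL
2.898 BRL × 4.1261 = 11.9574 MXN

AUD/MXN = 11.957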